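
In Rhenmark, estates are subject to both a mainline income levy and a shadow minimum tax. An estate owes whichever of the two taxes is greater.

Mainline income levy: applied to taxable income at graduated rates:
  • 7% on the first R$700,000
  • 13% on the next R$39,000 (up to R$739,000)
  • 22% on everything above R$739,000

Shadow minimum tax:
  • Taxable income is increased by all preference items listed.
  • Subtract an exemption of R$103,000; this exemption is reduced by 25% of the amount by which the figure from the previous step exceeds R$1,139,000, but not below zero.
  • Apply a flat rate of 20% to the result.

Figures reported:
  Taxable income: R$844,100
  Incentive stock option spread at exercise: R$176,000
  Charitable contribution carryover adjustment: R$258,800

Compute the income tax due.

R$242,175

Shadow minimum tax:
  Adjusted income: R$844,100 + R$176,000 + R$258,800 = R$1,278,900
  Exemption: R$103,000 − 25% × (R$1,278,900 − R$1,139,000) = R$103,000 − R$34,975 = R$68,025
  Base: R$1,278,900 − R$68,025 = R$1,210,875
  R$1,210,875 × 20% = R$242,175

Mainline income levy:
  R$700,000 × 7% = R$49,000
  R$39,000 × 13% = R$5,070
  R$105,100 × 22% = R$23,122
  → R$77,192

R$242,175 > R$77,192, so the shadow minimum tax is the binding amount.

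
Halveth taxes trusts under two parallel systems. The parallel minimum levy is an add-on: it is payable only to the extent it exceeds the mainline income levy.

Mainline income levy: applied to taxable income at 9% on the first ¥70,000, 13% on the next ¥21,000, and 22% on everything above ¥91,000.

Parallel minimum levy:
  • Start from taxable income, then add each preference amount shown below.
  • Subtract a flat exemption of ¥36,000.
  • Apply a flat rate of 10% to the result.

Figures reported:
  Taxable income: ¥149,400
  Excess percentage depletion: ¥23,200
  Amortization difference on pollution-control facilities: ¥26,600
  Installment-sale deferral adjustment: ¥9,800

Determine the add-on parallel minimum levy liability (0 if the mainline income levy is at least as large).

¥0

Mainline income levy:
  ¥70,000 × 9% = ¥6,300
  ¥21,000 × 13% = ¥2,730
  ¥58,400 × 22% = ¥12,848
  → ¥21,878

Parallel minimum levy:
  Adjusted income: ¥149,400 + ¥23,200 + ¥26,600 + ¥9,800 = ¥209,000
  Less exemption ¥36,000 → base ¥173,000
  ¥173,000 × 10% = ¥17,300

¥17,300 ≤ ¥21,878, so no add-on is due.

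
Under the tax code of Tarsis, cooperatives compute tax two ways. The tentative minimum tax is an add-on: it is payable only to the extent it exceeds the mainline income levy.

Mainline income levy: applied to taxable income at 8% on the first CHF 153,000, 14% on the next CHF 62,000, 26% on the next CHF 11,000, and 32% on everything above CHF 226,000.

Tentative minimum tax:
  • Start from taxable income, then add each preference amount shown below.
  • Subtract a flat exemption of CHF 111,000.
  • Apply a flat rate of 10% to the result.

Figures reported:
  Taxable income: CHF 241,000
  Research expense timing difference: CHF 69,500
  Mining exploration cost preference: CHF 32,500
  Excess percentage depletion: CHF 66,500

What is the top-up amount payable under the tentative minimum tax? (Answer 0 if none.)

CHF 1,270

Tentative minimum tax:
  Adjusted income: CHF 241,000 + CHF 69,500 + CHF 32,500 + CHF 66,500 = CHF 409,500
  Less exemption CHF 111,000 → base CHF 298,500
  CHF 298,500 × 10% = CHF 29,850

Mainline income levy:
  CHF 153,000 × 8% = CHF 12,240
  CHF 62,000 × 14% = CHF 8,680
  CHF 11,000 × 26% = CHF 2,860
  CHF 15,000 × 32% = CHF 4,800
  → CHF 28,580

Excess of tentative minimum tax over mainline income levy: CHF 29,850 − CHF 28,580 = CHF 1,270.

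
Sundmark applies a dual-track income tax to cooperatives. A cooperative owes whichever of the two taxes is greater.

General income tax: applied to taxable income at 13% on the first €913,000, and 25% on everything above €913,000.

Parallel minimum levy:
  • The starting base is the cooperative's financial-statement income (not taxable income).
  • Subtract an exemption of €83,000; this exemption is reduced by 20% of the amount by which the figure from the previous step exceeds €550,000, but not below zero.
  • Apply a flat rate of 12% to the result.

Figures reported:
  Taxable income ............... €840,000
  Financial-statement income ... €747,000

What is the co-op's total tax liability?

€109,200

Parallel minimum levy:
  Base (financial-statement income): €747,000
  Exemption: €83,000 − 20% × (€747,000 − €550,000) = €83,000 − €39,400 = €43,600
  Base: €747,000 − €43,600 = €703,400
  €703,400 × 12% = €84,408

General income tax:
  €840,000 × 13% = €109,200

€109,200 > €84,408, so the general income tax governs.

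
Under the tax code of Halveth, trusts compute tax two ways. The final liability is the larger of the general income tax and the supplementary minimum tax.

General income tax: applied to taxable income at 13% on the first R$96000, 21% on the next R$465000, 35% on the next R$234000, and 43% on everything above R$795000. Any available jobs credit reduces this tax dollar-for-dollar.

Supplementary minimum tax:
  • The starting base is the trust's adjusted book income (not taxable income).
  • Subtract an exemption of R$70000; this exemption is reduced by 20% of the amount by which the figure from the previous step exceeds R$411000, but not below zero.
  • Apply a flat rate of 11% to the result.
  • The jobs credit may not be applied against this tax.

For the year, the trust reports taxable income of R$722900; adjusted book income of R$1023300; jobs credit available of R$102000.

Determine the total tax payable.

R$112563

General income tax:
  R$96000 × 13% = R$12480
  R$465000 × 21% = R$97650
  R$161900 × 35% = R$56665
  → R$166795
  Less jobs credit R$102000 → R$64795

Supplementary minimum tax:
  Base (adjusted book income): R$1023300
  Exemption: 20% × (R$1023300 − R$411000) = R$122460 ≥ R$70000, so the exemption is fully phased out
  Base: R$1023300 − R$0 = R$1023300
  R$1023300 × 11% = R$112563

R$112563 > R$64795, so the supplementary minimum tax is the binding amount.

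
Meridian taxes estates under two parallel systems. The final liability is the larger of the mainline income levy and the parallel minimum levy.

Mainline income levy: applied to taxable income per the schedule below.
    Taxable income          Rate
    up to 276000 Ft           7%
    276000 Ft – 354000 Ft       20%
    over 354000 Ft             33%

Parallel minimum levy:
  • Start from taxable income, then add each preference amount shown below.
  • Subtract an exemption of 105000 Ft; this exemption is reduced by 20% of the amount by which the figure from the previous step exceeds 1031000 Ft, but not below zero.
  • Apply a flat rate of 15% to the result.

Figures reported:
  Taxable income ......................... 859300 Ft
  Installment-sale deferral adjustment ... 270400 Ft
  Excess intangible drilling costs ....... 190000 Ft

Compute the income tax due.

Parallel minimum levy:
  Adjusted income: 859300 Ft + 270400 Ft + 190000 Ft = 1319700 Ft
  Exemption: 105000 Ft − 20% × (1319700 Ft − 1031000 Ft) = 105000 Ft − 57740 Ft = 47260 Ft
  Base: 1319700 Ft − 47260 Ft = 1272440 Ft
  1272440 Ft × 15% = 190866 Ft

Mainline income levy:
  276000 Ft × 7% = 19320 Ft
  78000 Ft × 20% = 15600 Ft
  505300 Ft × 33% = 166749 Ft
  → 201669 Ft

201669 Ft > 190866 Ft, so the mainline income levy governs.

201669 Ft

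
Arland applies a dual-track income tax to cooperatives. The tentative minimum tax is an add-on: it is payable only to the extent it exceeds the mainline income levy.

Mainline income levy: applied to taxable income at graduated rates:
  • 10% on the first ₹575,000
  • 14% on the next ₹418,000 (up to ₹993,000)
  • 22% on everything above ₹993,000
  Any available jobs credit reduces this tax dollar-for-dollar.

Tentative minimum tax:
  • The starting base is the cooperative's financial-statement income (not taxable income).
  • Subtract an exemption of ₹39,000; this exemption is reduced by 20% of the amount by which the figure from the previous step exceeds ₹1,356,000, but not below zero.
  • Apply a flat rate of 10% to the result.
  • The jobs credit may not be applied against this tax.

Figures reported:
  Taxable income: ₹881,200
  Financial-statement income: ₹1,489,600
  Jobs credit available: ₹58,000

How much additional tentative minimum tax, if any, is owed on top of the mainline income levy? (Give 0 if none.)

Mainline income levy:
  ₹575,000 × 10% = ₹57,500
  ₹306,200 × 14% = ₹42,868
  → ₹100,368
  Less jobs credit ₹58,000 → ₹42,368

Tentative minimum tax:
  Base (financial-statement income): ₹1,489,600
  Exemption: ₹39,000 − 20% × (₹1,489,600 − ₹1,356,000) = ₹39,000 − ₹26,720 = ₹12,280
  Base: ₹1,489,600 − ₹12,280 = ₹1,477,320
  ₹1,477,320 × 10% = ₹147,732

Excess of tentative minimum tax over mainline income levy: ₹147,732 − ₹42,368 = ₹105,364.

₹105,364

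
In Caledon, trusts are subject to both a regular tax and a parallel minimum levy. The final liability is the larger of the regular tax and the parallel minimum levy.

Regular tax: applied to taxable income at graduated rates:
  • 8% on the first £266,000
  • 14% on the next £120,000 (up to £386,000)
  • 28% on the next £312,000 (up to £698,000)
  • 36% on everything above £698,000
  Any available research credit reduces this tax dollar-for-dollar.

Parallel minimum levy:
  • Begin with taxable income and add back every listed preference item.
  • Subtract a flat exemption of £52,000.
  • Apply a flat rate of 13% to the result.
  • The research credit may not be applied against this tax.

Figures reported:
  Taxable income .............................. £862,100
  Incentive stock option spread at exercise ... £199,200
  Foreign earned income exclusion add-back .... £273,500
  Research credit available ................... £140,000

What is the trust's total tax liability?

Regular tax:
  £266,000 × 8% = £21,280
  £120,000 × 14% = £16,800
  £312,000 × 28% = £87,360
  £164,100 × 36% = £59,076
  → £184,516
  Less research credit £140,000 → £44,516

Parallel minimum levy:
  Adjusted income: £862,100 + £199,200 + £273,500 = £1,334,800
  Less exemption £52,000 → base £1,282,800
  £1,282,800 × 13% = £166,764

£166,764 > £44,516, so the parallel minimum levy is the binding amount.

£166,764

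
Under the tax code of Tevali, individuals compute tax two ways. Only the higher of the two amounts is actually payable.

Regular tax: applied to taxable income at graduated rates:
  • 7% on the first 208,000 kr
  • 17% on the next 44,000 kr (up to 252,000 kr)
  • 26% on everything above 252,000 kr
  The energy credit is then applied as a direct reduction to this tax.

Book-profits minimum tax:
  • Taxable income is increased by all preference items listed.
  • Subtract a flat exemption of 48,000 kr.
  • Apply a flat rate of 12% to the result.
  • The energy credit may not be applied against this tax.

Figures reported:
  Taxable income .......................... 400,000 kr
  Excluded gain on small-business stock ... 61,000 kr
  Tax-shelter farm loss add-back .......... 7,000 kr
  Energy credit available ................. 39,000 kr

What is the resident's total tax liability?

50,400 kr

Regular tax:
  208,000 kr × 7% = 14,560 kr
  44,000 kr × 17% = 7,480 kr
  148,000 kr × 26% = 38,480 kr
  → 60,520 kr
  Less energy credit 39,000 kr → 21,520 kr

Book-profits minimum tax:
  Adjusted income: 400,000 kr + 61,000 kr + 7,000 kr = 468,000 kr
  Less exemption 48,000 kr → base 420,000 kr
  420,000 kr × 12% = 50,400 kr

50,400 kr > 21,520 kr, so the book-profits minimum tax is the binding amount.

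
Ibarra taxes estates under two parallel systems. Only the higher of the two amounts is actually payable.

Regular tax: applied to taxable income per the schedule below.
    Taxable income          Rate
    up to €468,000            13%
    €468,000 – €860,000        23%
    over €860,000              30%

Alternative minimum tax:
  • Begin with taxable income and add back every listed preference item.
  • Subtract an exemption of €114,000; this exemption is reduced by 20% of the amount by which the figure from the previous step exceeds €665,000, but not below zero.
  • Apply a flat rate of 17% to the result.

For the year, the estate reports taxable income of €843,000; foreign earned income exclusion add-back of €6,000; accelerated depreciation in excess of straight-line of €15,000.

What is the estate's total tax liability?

Alternative minimum tax:
  Adjusted income: €843,000 + €6,000 + €15,000 = €864,000
  Exemption: €114,000 − 20% × (€864,000 − €665,000) = €114,000 − €39,800 = €74,200
  Base: €864,000 − €74,200 = €789,800
  €789,800 × 17% = €134,266

Regular tax:
  €468,000 × 13% = €60,840
  €375,000 × 23% = €86,250
  → €147,090

€147,090 > €134,266, so the regular tax governs.

€147,090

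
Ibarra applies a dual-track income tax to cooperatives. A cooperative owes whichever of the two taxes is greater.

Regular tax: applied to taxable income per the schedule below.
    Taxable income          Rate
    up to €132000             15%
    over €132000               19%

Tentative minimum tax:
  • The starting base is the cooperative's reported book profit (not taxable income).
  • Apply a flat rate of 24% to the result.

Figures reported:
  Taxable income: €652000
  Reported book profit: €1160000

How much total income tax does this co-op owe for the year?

Regular tax:
  €132000 × 15% = €19800
  €520000 × 19% = €98800
  → €118600

Tentative minimum tax:
  Base (reported book profit): €1160000
  €1160000 × 24% = €278400

€278400 > €118600, so the tentative minimum tax is the binding amount.

€278400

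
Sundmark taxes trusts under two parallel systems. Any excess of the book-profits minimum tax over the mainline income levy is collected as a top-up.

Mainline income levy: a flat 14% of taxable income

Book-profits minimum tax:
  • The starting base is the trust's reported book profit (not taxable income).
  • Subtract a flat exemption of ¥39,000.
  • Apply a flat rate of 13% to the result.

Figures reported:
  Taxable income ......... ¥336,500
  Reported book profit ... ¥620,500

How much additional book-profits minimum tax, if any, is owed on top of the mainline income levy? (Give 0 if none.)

¥28,485

Mainline income levy:
  ¥336,500 × 14% = ¥47,110

Book-profits minimum tax:
  Base (reported book profit): ¥620,500
  Less exemption ¥39,000 → base ¥581,500
  ¥581,500 × 13% = ¥75,595

Excess of book-profits minimum tax over mainline income levy: ¥75,595 − ¥47,110 = ¥28,485.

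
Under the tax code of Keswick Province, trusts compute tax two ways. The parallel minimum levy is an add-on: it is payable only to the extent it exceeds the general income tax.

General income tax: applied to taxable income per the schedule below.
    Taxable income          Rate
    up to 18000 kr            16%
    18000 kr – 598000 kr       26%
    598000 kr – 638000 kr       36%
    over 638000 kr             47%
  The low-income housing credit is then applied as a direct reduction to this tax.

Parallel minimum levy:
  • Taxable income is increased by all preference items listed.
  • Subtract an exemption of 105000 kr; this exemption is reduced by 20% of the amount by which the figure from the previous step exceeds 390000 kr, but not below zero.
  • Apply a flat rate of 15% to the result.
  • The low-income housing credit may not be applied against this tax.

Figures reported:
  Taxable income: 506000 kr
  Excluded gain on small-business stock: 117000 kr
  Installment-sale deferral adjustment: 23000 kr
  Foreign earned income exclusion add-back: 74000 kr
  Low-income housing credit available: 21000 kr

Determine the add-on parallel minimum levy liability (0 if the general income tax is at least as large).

General income tax:
  18000 kr × 16% = 2880 kr
  488000 kr × 26% = 126880 kr
  → 129760 kr
  Less low-income housing credit 21000 kr → 108760 kr

Parallel minimum levy:
  Adjusted income: 506000 kr + 117000 kr + 23000 kr + 74000 kr = 720000 kr
  Exemption: 105000 kr − 20% × (720000 kr − 390000 kr) = 105000 kr − 66000 kr = 39000 kr
  Base: 720000 kr − 39000 kr = 681000 kr
  681000 kr × 15% = 102150 kr

102150 kr ≤ 108760 kr, so no add-on is due.

0 kr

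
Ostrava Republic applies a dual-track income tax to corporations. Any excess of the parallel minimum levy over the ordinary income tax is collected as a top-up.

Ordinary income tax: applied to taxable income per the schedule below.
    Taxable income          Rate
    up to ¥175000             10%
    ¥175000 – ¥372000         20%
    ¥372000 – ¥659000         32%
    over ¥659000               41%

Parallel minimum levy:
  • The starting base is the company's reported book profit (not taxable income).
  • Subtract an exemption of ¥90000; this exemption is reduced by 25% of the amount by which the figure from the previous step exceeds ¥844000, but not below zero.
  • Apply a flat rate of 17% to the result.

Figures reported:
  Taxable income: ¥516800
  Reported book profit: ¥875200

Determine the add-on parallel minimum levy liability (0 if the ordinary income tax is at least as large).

Parallel minimum levy:
  Base (reported book profit): ¥875200
  Exemption: ¥90000 − 25% × (¥875200 − ¥844000) = ¥90000 − ¥7800 = ¥82200
  Base: ¥875200 − ¥82200 = ¥793000
  ¥793000 × 17% = ¥134810

Ordinary income tax:
  ¥175000 × 10% = ¥17500
  ¥197000 × 20% = ¥39400
  ¥144800 × 32% = ¥46336
  → ¥103236

Excess of parallel minimum levy over ordinary income tax: ¥134810 − ¥103236 = ¥31574.

¥31574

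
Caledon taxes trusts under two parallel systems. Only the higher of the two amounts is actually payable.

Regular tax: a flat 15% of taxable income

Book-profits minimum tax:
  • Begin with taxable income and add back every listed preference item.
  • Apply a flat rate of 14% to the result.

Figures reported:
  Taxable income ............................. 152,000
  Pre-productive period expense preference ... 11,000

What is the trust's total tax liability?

22,820

Book-profits minimum tax:
  Adjusted income: 152,000 + 11,000 = 163,000
  163,000 × 14% = 22,820

Regular tax:
  152,000 × 15% = 22,800

22,820 > 22,800, so the book-profits minimum tax is the binding amount.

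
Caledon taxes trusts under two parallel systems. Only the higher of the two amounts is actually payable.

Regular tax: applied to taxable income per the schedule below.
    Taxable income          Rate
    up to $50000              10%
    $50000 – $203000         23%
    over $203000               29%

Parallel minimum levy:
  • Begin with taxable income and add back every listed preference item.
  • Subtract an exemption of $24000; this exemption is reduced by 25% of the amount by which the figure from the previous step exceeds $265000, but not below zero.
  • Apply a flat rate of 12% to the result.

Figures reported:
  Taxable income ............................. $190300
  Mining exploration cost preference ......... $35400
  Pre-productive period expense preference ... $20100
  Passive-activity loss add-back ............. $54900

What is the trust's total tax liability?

$37269

Regular tax:
  $50000 × 10% = $5000
  $140300 × 23% = $32269
  → $37269

Parallel minimum levy:
  Adjusted income: $190300 + $35400 + $20100 + $54900 = $300700
  Exemption: $24000 − 25% × ($300700 − $265000) = $24000 − $8925 = $15075
  Base: $300700 − $15075 = $285625
  $285625 × 12% = $34275

$37269 > $34275, so the regular tax governs.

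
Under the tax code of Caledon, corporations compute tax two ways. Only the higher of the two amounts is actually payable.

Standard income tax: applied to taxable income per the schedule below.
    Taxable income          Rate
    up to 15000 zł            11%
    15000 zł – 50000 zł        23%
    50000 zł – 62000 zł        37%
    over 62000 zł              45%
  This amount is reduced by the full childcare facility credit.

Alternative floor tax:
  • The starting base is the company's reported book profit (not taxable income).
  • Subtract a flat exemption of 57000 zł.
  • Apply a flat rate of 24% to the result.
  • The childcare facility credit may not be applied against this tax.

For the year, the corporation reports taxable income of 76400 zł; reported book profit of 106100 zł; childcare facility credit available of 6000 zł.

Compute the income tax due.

Alternative floor tax:
  Base (reported book profit): 106100 zł
  Less exemption 57000 zł → base 49100 zł
  49100 zł × 24% = 11784 zł

Standard income tax:
  15000 zł × 11% = 1650 zł
  35000 zł × 23% = 8050 zł
  12000 zł × 37% = 4440 zł
  14400 zł × 45% = 6480 zł
  → 20620 zł
  Less childcare facility credit 6000 zł → 14620 zł

14620 zł > 11784 zł, so the standard income tax governs.

14620 zł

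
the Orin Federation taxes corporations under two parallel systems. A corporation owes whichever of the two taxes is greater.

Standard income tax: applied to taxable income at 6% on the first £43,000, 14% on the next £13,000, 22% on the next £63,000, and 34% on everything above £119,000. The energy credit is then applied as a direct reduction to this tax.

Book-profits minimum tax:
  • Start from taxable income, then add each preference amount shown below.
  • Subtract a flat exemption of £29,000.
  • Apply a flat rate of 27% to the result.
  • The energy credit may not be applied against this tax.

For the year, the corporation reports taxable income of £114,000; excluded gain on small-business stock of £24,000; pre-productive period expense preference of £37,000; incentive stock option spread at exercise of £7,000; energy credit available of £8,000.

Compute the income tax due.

Standard income tax:
  £43,000 × 6% = £2,580
  £13,000 × 14% = £1,820
  £58,000 × 22% = £12,760
  → £17,160
  Less energy credit £8,000 → £9,160

Book-profits minimum tax:
  Adjusted income: £114,000 + £24,000 + £37,000 + £7,000 = £182,000
  Less exemption £29,000 → base £153,000
  £153,000 × 27% = £41,310

£41,310 > £9,160, so the book-profits minimum tax is the binding amount.

£41,310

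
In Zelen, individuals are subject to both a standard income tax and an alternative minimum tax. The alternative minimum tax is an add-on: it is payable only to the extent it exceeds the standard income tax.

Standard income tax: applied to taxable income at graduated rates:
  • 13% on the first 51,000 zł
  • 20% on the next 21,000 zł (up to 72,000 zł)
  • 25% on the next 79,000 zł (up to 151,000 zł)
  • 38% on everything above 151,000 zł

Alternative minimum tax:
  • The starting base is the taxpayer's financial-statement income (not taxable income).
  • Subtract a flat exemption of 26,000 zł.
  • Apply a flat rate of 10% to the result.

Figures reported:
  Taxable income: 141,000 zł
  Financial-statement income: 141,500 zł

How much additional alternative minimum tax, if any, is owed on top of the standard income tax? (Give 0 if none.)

Alternative minimum tax:
  Base (financial-statement income): 141,500 zł
  Less exemption 26,000 zł → base 115,500 zł
  115,500 zł × 10% = 11,550 zł

Standard income tax:
  51,000 zł × 13% = 6,630 zł
  21,000 zł × 20% = 4,200 zł
  69,000 zł × 25% = 17,250 zł
  → 28,080 zł

11,550 zł ≤ 28,080 zł, so no add-on is due.

0 zł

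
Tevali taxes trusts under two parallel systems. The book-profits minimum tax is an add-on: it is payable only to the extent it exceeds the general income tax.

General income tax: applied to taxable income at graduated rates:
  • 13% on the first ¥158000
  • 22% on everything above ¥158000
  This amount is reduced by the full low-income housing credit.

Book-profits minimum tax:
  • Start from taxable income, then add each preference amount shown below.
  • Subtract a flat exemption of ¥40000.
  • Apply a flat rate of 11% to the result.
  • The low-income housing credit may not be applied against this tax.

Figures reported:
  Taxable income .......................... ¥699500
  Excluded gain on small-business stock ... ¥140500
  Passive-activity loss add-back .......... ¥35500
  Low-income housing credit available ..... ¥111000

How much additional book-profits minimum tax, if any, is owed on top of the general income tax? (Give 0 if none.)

¥63235

General income tax:
  ¥158000 × 13% = ¥20540
  ¥541500 × 22% = ¥119130
  → ¥139670
  Less low-income housing credit ¥111000 → ¥28670

Book-profits minimum tax:
  Adjusted income: ¥699500 + ¥140500 + ¥35500 = ¥875500
  Less exemption ¥40000 → base ¥835500
  ¥835500 × 11% = ¥91905

Excess of book-profits minimum tax over general income tax: ¥91905 − ¥28670 = ¥63235.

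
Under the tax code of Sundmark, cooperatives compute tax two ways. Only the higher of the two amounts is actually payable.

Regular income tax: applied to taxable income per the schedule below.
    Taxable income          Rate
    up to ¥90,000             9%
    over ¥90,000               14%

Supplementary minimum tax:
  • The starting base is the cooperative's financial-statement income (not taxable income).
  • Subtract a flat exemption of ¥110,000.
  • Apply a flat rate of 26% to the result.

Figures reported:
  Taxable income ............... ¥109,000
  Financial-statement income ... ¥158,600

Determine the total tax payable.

¥12,636

Supplementary minimum tax:
  Base (financial-statement income): ¥158,600
  Less exemption ¥110,000 → base ¥48,600
  ¥48,600 × 26% = ¥12,636

Regular income tax:
  ¥90,000 × 9% = ¥8,100
  ¥19,000 × 14% = ¥2,660
  → ¥10,760

¥12,636 > ¥10,760, so the supplementary minimum tax is the binding amount.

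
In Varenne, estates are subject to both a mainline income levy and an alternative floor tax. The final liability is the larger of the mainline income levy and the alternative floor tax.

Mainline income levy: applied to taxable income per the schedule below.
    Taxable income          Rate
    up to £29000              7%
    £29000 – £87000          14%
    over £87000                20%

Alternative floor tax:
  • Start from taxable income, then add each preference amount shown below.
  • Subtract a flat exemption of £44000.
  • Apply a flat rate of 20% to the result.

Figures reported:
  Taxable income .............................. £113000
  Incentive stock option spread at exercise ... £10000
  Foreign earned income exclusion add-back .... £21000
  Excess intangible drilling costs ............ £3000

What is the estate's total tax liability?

Alternative floor tax:
  Adjusted income: £113000 + £10000 + £21000 + £3000 = £147000
  Less exemption £44000 → base £103000
  £103000 × 20% = £20600

Mainline income levy:
  £29000 × 7% = £2030
  £58000 × 14% = £8120
  £26000 × 20% = £5200
  → £15350

£20600 > £15350, so the alternative floor tax is the binding amount.

£20600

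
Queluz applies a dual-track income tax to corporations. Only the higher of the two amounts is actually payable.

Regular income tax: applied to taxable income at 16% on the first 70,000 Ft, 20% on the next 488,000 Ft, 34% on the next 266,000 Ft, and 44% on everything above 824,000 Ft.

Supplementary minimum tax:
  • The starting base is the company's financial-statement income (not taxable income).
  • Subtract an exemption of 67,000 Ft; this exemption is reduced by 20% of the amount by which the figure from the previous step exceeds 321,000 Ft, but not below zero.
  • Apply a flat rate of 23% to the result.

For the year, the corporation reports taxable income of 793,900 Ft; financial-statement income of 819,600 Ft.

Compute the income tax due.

Regular income tax:
  70,000 Ft × 16% = 11,200 Ft
  488,000 Ft × 20% = 97,600 Ft
  235,900 Ft × 34% = 80,206 Ft
  → 189,006 Ft

Supplementary minimum tax:
  Base (financial-statement income): 819,600 Ft
  Exemption: 20% × (819,600 Ft − 321,000 Ft) = 99,720 Ft ≥ 67,000 Ft, so the exemption is fully phased out
  Base: 819,600 Ft − 0 Ft = 819,600 Ft
  819,600 Ft × 23% = 188,508 Ft

189,006 Ft > 188,508 Ft, so the regular income tax governs.

189,006 Ft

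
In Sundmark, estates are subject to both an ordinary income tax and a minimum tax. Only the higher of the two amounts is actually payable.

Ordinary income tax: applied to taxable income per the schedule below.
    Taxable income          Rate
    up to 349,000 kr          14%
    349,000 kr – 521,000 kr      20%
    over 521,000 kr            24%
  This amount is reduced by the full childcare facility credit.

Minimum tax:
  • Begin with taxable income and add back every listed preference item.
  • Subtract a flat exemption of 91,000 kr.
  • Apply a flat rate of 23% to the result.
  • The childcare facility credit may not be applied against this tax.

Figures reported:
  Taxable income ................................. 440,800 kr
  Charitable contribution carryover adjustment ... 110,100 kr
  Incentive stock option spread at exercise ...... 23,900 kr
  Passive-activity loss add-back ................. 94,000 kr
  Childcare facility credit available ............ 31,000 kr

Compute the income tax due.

Minimum tax:
  Adjusted income: 440,800 kr + 110,100 kr + 23,900 kr + 94,000 kr = 668,800 kr
  Less exemption 91,000 kr → base 577,800 kr
  577,800 kr × 23% = 132,894 kr

Ordinary income tax:
  349,000 kr × 14% = 48,860 kr
  91,800 kr × 20% = 18,360 kr
  → 67,220 kr
  Less childcare facility credit 31,000 kr → 36,220 kr

132,894 kr > 36,220 kr, so the minimum tax is the binding amount.

132,894 kr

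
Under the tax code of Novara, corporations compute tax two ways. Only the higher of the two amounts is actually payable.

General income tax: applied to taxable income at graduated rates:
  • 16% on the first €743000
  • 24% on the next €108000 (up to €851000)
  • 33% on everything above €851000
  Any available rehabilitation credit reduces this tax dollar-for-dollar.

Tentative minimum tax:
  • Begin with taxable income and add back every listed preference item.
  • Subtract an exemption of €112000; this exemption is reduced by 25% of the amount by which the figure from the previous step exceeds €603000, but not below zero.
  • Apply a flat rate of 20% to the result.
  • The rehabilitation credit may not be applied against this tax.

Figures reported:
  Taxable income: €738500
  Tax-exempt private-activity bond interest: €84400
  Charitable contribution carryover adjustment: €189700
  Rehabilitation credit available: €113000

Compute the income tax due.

€200600

Tentative minimum tax:
  Adjusted income: €738500 + €84400 + €189700 = €1012600
  Exemption: €112000 − 25% × (€1012600 − €603000) = €112000 − €102400 = €9600
  Base: €1012600 − €9600 = €1003000
  €1003000 × 20% = €200600

General income tax:
  €738500 × 16% = €118160
  Less rehabilitation credit €113000 → €5160

€200600 > €5160, so the tentative minimum tax is the binding amount.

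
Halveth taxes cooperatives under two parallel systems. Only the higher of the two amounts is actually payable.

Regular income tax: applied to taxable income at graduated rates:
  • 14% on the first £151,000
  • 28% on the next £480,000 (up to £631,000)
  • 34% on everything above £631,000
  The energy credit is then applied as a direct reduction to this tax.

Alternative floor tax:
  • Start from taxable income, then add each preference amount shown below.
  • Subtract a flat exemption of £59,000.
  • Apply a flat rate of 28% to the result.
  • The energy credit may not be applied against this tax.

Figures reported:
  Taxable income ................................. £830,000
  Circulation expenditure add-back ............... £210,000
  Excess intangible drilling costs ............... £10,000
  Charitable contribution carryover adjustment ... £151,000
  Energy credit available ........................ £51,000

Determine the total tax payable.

Regular income tax:
  £151,000 × 14% = £21,140
  £480,000 × 28% = £134,400
  £199,000 × 34% = £67,660
  → £223,200
  Less energy credit £51,000 → £172,200

Alternative floor tax:
  Adjusted income: £830,000 + £210,000 + £10,000 + £151,000 = £1,201,000
  Less exemption £59,000 → base £1,142,000
  £1,142,000 × 28% = £319,760

£319,760 > £172,200, so the alternative floor tax is the binding amount.

£319,760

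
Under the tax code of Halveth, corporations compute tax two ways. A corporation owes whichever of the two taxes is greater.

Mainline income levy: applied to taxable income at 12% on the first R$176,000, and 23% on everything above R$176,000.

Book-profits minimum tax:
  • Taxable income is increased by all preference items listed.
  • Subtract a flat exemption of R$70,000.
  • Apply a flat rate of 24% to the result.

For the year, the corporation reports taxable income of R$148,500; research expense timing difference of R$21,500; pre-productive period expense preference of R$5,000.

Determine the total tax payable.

Mainline income levy:
  R$148,500 × 12% = R$17,820

Book-profits minimum tax:
  Adjusted income: R$148,500 + R$21,500 + R$5,000 = R$175,000
  Less exemption R$70,000 → base R$105,000
  R$105,000 × 24% = R$25,200

R$25,200 > R$17,820, so the book-profits minimum tax is the binding amount.

R$25,200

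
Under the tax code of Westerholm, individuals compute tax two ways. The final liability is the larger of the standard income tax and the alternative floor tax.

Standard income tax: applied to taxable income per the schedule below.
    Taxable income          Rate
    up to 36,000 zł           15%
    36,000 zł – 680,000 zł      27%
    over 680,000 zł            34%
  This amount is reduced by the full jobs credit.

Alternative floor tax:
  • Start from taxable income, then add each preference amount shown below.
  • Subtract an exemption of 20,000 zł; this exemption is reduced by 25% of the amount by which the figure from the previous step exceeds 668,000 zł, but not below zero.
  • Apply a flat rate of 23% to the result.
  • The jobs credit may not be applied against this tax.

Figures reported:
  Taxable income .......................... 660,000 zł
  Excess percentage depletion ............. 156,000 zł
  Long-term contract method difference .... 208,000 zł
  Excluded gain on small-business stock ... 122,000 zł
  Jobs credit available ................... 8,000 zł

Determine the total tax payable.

263,580 zł

Alternative floor tax:
  Adjusted income: 660,000 zł + 156,000 zł + 208,000 zł + 122,000 zł = 1,146,000 zł
  Exemption: 25% × (1,146,000 zł − 668,000 zł) = 119,500 zł ≥ 20,000 zł, so the exemption is fully phased out
  Base: 1,146,000 zł − 0 zł = 1,146,000 zł
  1,146,000 zł × 23% = 263,580 zł

Standard income tax:
  36,000 zł × 15% = 5,400 zł
  624,000 zł × 27% = 168,480 zł
  → 173,880 zł
  Less jobs credit 8,000 zł → 165,880 zł

263,580 zł > 165,880 zł, so the alternative floor tax is the binding amount.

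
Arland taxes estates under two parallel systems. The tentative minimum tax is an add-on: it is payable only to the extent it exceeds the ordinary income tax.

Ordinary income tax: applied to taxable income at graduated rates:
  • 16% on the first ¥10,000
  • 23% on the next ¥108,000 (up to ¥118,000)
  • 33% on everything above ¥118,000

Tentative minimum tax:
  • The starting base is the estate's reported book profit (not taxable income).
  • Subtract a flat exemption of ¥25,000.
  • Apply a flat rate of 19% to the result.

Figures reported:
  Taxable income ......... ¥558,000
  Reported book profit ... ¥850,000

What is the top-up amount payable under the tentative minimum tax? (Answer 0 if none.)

Tentative minimum tax:
  Base (reported book profit): ¥850,000
  Less exemption ¥25,000 → base ¥825,000
  ¥825,000 × 19% = ¥156,750

Ordinary income tax:
  ¥10,000 × 16% = ¥1,600
  ¥108,000 × 23% = ¥24,840
  ¥440,000 × 33% = ¥145,200
  → ¥171,640

¥156,750 ≤ ¥171,640, so no add-on is due.

¥0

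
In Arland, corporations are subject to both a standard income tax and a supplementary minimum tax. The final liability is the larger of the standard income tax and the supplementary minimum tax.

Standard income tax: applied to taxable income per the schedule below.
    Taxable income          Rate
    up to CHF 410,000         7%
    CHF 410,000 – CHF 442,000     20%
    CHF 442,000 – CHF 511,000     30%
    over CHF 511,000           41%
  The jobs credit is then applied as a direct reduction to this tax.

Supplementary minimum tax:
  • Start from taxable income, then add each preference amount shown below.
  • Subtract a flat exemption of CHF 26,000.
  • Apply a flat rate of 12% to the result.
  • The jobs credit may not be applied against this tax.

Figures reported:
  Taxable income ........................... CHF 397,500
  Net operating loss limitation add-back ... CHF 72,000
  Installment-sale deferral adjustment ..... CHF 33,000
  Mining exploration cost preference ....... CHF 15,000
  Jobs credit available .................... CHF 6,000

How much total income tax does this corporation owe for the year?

CHF 58,980

Supplementary minimum tax:
  Adjusted income: CHF 397,500 + CHF 72,000 + CHF 33,000 + CHF 15,000 = CHF 517,500
  Less exemption CHF 26,000 → base CHF 491,500
  CHF 491,500 × 12% = CHF 58,980

Standard income tax:
  CHF 397,500 × 7% = CHF 27,825
  Less jobs credit CHF 6,000 → CHF 21,825

CHF 58,980 > CHF 21,825, so the supplementary minimum tax is the binding amount.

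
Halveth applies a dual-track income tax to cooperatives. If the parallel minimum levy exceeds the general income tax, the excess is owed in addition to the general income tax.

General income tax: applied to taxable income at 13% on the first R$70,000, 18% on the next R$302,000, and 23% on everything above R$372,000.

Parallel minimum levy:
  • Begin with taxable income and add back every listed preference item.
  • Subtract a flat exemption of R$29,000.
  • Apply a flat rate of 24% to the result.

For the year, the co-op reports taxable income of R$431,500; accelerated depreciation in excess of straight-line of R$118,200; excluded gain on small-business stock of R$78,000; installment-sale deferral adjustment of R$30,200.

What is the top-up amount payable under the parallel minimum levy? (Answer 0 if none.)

R$73,791

General income tax:
  R$70,000 × 13% = R$9,100
  R$302,000 × 18% = R$54,360
  R$59,500 × 23% = R$13,685
  → R$77,145

Parallel minimum levy:
  Adjusted income: R$431,500 + R$118,200 + R$78,000 + R$30,200 = R$657,900
  Less exemption R$29,000 → base R$628,900
  R$628,900 × 24% = R$150,936

Excess of parallel minimum levy over general income tax: R$150,936 − R$77,145 = R$73,791.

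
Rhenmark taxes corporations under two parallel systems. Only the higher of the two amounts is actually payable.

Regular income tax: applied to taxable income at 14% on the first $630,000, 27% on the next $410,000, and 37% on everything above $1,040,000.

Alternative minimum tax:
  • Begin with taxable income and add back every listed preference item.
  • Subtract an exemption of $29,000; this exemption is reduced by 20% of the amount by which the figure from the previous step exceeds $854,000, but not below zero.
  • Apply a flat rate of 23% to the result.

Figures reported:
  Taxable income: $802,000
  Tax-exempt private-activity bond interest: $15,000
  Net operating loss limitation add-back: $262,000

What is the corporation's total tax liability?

Alternative minimum tax:
  Adjusted income: $802,000 + $15,000 + $262,000 = $1,079,000
  Exemption: 20% × ($1,079,000 − $854,000) = $45,000 ≥ $29,000, so the exemption is fully phased out
  Base: $1,079,000 − $0 = $1,079,000
  $1,079,000 × 23% = $248,170

Regular income tax:
  $630,000 × 14% = $88,200
  $172,000 × 27% = $46,440
  → $134,640

$248,170 > $134,640, so the alternative minimum tax is the binding amount.

$248,170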